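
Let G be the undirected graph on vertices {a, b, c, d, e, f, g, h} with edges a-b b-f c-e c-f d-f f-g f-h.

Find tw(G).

A width-1 tree decomposition is:
Bags: B1 = {f, h}  B2 = {d, f}  B3 = {b, f}  B4 = {a, b}  B5 = {f, g}  B6 = {c, f}  B7 = {c, e}
Tree: B1–B2, B1–B3, B3–B4, B2–B5, B1–B6, B6–B7
The largest bag has 2 vertices, giving width 1; this decomposition certifies tw(G) ≤ 1. G has an edge, so its treewidth is at least 1. Therefore the treewidth is 1.

1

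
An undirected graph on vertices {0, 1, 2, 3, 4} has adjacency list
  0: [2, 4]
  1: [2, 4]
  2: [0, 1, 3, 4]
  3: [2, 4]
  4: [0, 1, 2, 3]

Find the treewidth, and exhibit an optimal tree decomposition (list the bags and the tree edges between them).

The largest bag has 3 vertices, giving width 2; this decomposition certifies tw(G) ≤ 2. Conversely, {0, 2, 4} is a clique of size 3, and the vertices of any clique must share a bag in every tree decomposition; so some bag has ≥ 3 vertices and tw(G) ≥ 2. Hence tw(G) = 2 exactly.

Treewidth 2.
One such decomposition:
Bags: B1 = {1, 2, 4}  B2 = {0, 2, 4}  B3 = {2, 3, 4}
Tree: B1–B2, B1–B3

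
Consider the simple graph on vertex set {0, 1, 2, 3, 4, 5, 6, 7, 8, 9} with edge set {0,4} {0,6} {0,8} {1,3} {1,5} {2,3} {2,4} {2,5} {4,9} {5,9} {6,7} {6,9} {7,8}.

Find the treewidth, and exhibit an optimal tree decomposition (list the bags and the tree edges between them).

Treewidth 2.
One such decomposition:
Bags: B1 = {1, 3, 5}  B2 = {2, 3, 5}  B3 = {2, 5, 9}  B4 = {2, 4, 9}  B5 = {4, 6, 9}  B6 = {0, 4, 6}  B7 = {0, 6, 7}  B8 = {0, 7, 8}
Tree: B1–B2, B2–B3, B3–B4, B4–B5, B5–B6, B6–B7, B7–B8

Each bag holds 3 vertices, so the decomposition has width 2, which upper-bounds the treewidth. The edges 1–3–2–5–1 form a cycle, so G is not a tree and its treewidth is at least 2. Hence tw(G) = 2 exactly.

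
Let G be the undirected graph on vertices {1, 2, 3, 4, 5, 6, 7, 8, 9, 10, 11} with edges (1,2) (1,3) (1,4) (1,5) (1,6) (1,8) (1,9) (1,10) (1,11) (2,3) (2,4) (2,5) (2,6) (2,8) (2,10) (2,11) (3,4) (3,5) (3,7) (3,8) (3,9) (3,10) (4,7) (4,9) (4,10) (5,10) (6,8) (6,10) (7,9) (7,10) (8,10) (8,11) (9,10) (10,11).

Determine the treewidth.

4

A width-4 tree decomposition is:
Bags: B1 = {1, 2, 3, 5, 10}  B2 = {1, 2, 3, 4, 10}  B3 = {1, 2, 3, 8, 10}  B4 = {1, 2, 8, 10, 11}  B5 = {1, 3, 4, 9, 10}  B6 = {1, 2, 6, 8, 10}  B7 = {3, 4, 7, 9, 10}
Tree: B1–B2, B1–B3, B3–B4, B2–B5, B3–B6, B5–B7
Each bag holds 5 vertices, so the decomposition has width 4, which upper-bounds the treewidth. For the lower bound, the 5 vertices {1, 3, 4, 9, 10} are pairwise adjacent, and any tree decomposition puts a clique entirely inside one bag — forcing width ≥ 4. Therefore the treewidth is 4.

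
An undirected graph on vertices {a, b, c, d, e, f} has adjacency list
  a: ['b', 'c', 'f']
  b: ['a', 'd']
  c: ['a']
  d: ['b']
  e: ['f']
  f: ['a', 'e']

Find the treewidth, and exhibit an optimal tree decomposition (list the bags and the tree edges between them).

Treewidth 1.
One such decomposition:
Bags: B1 = {a, c}  B2 = {a, b}  B3 = {b, d}  B4 = {a, f}  B5 = {e, f}
Tree: B1–B2, B2–B3, B2–B4, B4–B5

Every bag has size at most 2, so the width is 2 − 1 = 1 and tw(G) ≤ 1. G has an edge, so its treewidth is at least 1. Hence tw(G) = 1 exactly.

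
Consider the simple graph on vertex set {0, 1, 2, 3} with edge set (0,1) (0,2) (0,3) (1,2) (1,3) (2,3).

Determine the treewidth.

3

A width-3 tree decomposition is:
Bags: B1 = {0, 1, 2, 3}
Tree: (single bag)
With just one bag of size 4, the width is 4 − 1 = 3, so tw(G) ≤ 3. Conversely, {0, 1, 2, 3} is a clique of size 4, and the vertices of any clique must share a bag in every tree decomposition; so some bag has ≥ 4 vertices and tw(G) ≥ 3. Combining the bounds, tw(G) = 3.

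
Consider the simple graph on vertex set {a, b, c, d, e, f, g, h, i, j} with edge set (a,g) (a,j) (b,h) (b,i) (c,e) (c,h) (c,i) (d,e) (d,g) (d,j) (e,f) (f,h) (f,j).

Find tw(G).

A width-2 tree decomposition is:
Bags: B1 = {b, h, i}  B2 = {c, h, i}  B3 = {c, f, h}  B4 = {c, e, f}  B5 = {e, f, j}  B6 = {d, e, j}  B7 = {a, d, j}  B8 = {a, d, g}
Tree: B1–B2, B2–B3, B3–B4, B4–B5, B5–B6, B6–B7, B7–B8
Each bag holds 3 vertices, so the decomposition has width 2, which upper-bounds the treewidth. Since b–i–c–h–b is a cycle in G, G is not acyclic. Forests are exactly the graphs of treewidth ≤ 1, so tw(G) ≥ 2. Hence tw(G) = 2 exactly.

2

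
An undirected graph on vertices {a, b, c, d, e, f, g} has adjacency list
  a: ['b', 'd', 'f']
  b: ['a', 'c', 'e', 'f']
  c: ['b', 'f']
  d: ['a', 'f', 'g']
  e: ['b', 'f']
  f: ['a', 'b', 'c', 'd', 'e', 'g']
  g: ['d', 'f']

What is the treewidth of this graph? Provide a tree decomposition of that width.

Every bag has size at most 3, so the width is 3 − 1 = 2 and tw(G) ≤ 2. On the other hand G contains the 3-clique {d, f, g}. A clique must lie in a single bag of any decomposition, so no decomposition can have width below 2. Therefore the treewidth is 2.

Treewidth 2.
Bags: B1 = {a, b, f}  B2 = {a, d, f}  B3 = {b, c, f}  B4 = {d, f, g}  B5 = {b, e, f}
Tree: B1–B2, B1–B3, B2–B4, B1–B5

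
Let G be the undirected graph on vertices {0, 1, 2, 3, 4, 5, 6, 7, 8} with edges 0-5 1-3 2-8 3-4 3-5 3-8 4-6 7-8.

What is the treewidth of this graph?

A width-1 tree decomposition is:
Bags: B1 = {2, 8}  B2 = {3, 8}  B3 = {3, 5}  B4 = {0, 5}  B5 = {7, 8}  B6 = {3, 4}  B7 = {4, 6}  B8 = {1, 3}
Tree: B1–B2, B2–B3, B3–B4, B1–B5, B2–B6, B6–B7, B2–B8
Every bag has size at most 2, so the width is 2 − 1 = 1 and tw(G) ≤ 1. Since G has at least one edge (e.g. 8–2), it is not an edgeless graph, so tw(G) ≥ 1. Hence tw(G) = 1 exactly.

1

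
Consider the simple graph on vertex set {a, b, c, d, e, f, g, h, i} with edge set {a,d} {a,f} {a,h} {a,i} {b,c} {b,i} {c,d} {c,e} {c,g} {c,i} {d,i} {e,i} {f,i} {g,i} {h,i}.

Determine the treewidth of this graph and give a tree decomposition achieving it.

Every bag has size at most 3, so the width is 3 − 1 = 2 and tw(G) ≤ 2. For the lower bound, the 3 vertices {a, d, i} are pairwise adjacent, and any tree decomposition puts a clique entirely inside one bag — forcing width ≥ 2. Therefore the treewidth is 2.

Treewidth 2.
One optimal decomposition is:
Bags: B1 = {a, f, i}  B2 = {a, d, i}  B3 = {c, d, i}  B4 = {c, g, i}  B5 = {a, h, i}  B6 = {c, e, i}  B7 = {b, c, i}
Tree: B1–B2, B2–B3, B3–B4, B2–B5, B4–B6, B3–B7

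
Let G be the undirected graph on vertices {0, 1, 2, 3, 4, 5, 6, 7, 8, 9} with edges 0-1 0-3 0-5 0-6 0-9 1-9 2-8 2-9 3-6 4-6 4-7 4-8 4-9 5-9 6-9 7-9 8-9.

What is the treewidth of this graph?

2

A width-2 tree decomposition is:
Bags: B1 = {4, 6, 9}  B2 = {0, 6, 9}  B3 = {0, 1, 9}  B4 = {4, 8, 9}  B5 = {4, 7, 9}  B6 = {0, 3, 6}  B7 = {0, 5, 9}  B8 = {2, 8, 9}
Tree: B1–B2, B2–B3, B1–B4, B4–B5, B2–B6, B3–B7, B4–B8
Each bag holds 3 vertices, so the decomposition has width 2, which upper-bounds the treewidth. Conversely, {0, 1, 9} is a clique of size 3, and the vertices of any clique must share a bag in every tree decomposition; so some bag has ≥ 3 vertices and tw(G) ≥ 2. The upper and lower bounds meet at 2, so that is the treewidth.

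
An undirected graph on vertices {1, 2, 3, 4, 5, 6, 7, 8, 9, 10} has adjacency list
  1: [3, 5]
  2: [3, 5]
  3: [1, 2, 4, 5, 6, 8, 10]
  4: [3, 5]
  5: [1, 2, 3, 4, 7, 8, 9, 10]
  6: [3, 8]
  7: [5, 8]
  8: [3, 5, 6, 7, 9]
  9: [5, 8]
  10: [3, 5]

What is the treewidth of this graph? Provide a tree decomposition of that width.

Every bag has size at most 3, so the width is 3 − 1 = 2 and tw(G) ≤ 2. Conversely, {5, 8, 9} is a clique of size 3, and the vertices of any clique must share a bag in every tree decomposition; so some bag has ≥ 3 vertices and tw(G) ≥ 2. The upper and lower bounds meet at 2, so that is the treewidth.

Treewidth 2.
Bags: B1 = {2, 3, 5}  B2 = {3, 5, 8}  B3 = {3, 6, 8}  B4 = {1, 3, 5}  B5 = {5, 8, 9}  B6 = {5, 7, 8}  B7 = {3, 5, 10}  B8 = {3, 4, 5}
Tree: B1–B2, B2–B3, B1–B4, B2–B5, B2–B6, B2–B7, B2–B8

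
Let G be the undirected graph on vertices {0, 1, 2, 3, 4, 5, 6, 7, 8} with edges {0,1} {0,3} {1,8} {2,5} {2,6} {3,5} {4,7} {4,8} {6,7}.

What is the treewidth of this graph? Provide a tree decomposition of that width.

Treewidth 2.
One such decomposition:
Bags: B1 = {2, 6, 7}  B2 = {2, 4, 7}  B3 = {2, 4, 8}  B4 = {1, 2, 8}  B5 = {0, 1, 2}  B6 = {0, 2, 3}  B7 = {2, 3, 5}
Tree: B1–B2, B2–B3, B3–B4, B4–B5, B5–B6, B6–B7

The largest bag has 3 vertices, giving width 2; this decomposition certifies tw(G) ≤ 2. For the lower bound, G contains the cycle 2–6–7–4–8–1–0–3–5–2, so G is not a forest; only forests have treewidth ≤ 1, hence tw(G) ≥ 2. The upper and lower bounds meet at 2, so that is the treewidth.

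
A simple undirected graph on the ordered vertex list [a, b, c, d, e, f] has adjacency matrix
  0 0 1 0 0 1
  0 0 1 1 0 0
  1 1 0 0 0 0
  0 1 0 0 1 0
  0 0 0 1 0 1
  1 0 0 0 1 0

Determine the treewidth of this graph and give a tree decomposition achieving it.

Treewidth 2.
One optimal decomposition is:
Bags: B1 = {a, e, f}  B2 = {a, c, e}  B3 = {b, c, e}  B4 = {b, d, e}
Tree: B1–B2, B2–B3, B3–B4

Each bag holds 3 vertices, so the decomposition has width 2, which upper-bounds the treewidth. Since e–f–a–c–b–d–e is a cycle in G, G is not acyclic. Forests are exactly the graphs of treewidth ≤ 1, so tw(G) ≥ 2. Therefore the treewidth is 2.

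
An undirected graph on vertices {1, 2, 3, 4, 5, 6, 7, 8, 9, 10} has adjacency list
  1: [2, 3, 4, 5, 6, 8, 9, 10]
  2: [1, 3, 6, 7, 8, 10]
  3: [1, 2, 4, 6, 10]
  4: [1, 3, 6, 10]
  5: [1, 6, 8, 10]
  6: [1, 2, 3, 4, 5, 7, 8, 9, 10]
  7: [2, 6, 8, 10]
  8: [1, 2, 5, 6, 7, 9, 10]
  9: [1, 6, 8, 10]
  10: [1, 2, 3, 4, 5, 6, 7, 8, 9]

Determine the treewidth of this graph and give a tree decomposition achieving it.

The largest bag has 5 vertices, giving width 4; this decomposition certifies tw(G) ≤ 4. For the lower bound, the 5 vertices {1, 6, 8, 9, 10} are pairwise adjacent, and any tree decomposition puts a clique entirely inside one bag — forcing width ≥ 4. Combining the bounds, tw(G) = 4.

Treewidth 4.
One such decomposition:
Bags: B1 = {1, 5, 6, 8, 10}  B2 = {1, 6, 8, 9, 10}  B3 = {1, 2, 6, 8, 10}  B4 = {2, 6, 7, 8, 10}  B5 = {1, 2, 3, 6, 10}  B6 = {1, 3, 4, 6, 10}
Tree: B1–B2, B1–B3, B3–B4, B3–B5, B5–B6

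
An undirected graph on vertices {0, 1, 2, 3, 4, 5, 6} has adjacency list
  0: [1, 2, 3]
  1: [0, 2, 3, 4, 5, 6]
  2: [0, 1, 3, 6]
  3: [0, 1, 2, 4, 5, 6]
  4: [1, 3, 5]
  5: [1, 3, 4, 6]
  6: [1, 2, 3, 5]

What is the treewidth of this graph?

A width-3 tree decomposition is:
Bags: B1 = {1, 2, 3, 6}  B2 = {0, 1, 2, 3}  B3 = {1, 3, 5, 6}  B4 = {1, 3, 4, 5}
Tree: B1–B2, B1–B3, B3–B4
The largest bag has 4 vertices, giving width 3; this decomposition certifies tw(G) ≤ 3. Conversely, {0, 1, 2, 3} is a clique of size 4, and the vertices of any clique must share a bag in every tree decomposition; so some bag has ≥ 4 vertices and tw(G) ≥ 3. The upper and lower bounds meet at 3, so that is the treewidth.

3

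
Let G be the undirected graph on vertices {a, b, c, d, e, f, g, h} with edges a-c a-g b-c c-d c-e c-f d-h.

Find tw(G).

1

A width-1 tree decomposition is:
Bags: B1 = {c, d}  B2 = {d, h}  B3 = {b, c}  B4 = {c, f}  B5 = {c, e}  B6 = {a, c}  B7 = {a, g}
Tree: B1–B2, B1–B3, B3–B4, B1–B5, B1–B6, B6–B7
Each bag holds 2 vertices, so the decomposition has width 1, which upper-bounds the treewidth. G has an edge, so its treewidth is at least 1. Combining the bounds, tw(G) = 1.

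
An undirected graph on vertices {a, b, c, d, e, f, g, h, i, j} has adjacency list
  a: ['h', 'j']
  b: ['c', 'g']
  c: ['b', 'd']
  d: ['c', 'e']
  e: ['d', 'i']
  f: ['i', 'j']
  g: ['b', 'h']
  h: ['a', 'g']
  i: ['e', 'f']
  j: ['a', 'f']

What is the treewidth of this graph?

A width-2 tree decomposition is:
Bags: B1 = {a, g, h}  B2 = {a, b, g}  B3 = {a, b, c}  B4 = {a, c, d}  B5 = {a, d, e}  B6 = {a, e, i}  B7 = {a, f, i}  B8 = {a, f, j}
Tree: B1–B2, B2–B3, B3–B4, B4–B5, B5–B6, B6–B7, B7–B8
Every bag has size at most 3, so the width is 3 − 1 = 2 and tw(G) ≤ 2. For the lower bound, G contains the cycle a–h–g–b–c–d–e–i–f–j–a, so G is not a forest; only forests have treewidth ≤ 1, hence tw(G) ≥ 2. Hence tw(G) = 2 exactly.

2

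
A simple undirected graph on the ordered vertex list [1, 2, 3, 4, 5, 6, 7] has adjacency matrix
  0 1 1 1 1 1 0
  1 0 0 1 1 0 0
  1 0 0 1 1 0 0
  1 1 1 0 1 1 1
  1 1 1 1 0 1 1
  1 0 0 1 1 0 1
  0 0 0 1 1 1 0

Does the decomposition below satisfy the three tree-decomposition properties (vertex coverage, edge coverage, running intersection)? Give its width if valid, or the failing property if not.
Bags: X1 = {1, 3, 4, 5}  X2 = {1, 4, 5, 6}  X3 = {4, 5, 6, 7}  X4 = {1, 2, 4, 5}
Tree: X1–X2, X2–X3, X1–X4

Yes; width 3.

Vertex coverage: the bags together contain {1, 2, 3, 4, 5, 6, 7}, the full vertex set. Edge coverage: each edge of G has both endpoints in at least one bag. Running intersection: for every vertex, the bags containing it form a connected subtree. All three properties hold, so this is a valid tree decomposition of width max|bag| − 1 = 3, and hence tw(G) ≤ 3.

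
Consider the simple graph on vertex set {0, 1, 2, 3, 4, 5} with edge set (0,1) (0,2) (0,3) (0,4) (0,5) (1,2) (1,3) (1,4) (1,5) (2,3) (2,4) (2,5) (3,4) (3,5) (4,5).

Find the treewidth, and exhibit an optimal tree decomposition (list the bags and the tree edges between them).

With just one bag of size 6, the width is 6 − 1 = 5, so tw(G) ≤ 5. For the lower bound, the 6 vertices {0, 1, 2, 3, 4, 5} are pairwise adjacent, and any tree decomposition puts a clique entirely inside one bag — forcing width ≥ 5. Combining the bounds, tw(G) = 5.

Treewidth 5.
One such decomposition:
Bags: B1 = {0, 1, 2, 3, 4, 5}
Tree: (single bag)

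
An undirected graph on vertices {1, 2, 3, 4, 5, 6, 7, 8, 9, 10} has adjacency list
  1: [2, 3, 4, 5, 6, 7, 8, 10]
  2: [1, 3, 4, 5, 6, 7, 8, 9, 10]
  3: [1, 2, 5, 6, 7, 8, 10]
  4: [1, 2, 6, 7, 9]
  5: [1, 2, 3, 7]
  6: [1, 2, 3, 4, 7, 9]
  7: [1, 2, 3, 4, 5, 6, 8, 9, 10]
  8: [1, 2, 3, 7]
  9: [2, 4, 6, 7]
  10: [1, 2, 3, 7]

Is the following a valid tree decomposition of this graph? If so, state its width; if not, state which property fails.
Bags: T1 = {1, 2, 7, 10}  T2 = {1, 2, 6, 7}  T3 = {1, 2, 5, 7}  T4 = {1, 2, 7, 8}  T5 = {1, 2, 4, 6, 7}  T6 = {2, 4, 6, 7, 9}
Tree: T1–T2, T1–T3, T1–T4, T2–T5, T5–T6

A tree decomposition must satisfy three properties: every vertex lies in some bag; for every edge, both endpoints lie together in some bag; and for every vertex, the bags containing it form a connected subtree. Here vertex 3 appears in no bag, so the decomposition is invalid.

No — vertex 3 appears in no bag.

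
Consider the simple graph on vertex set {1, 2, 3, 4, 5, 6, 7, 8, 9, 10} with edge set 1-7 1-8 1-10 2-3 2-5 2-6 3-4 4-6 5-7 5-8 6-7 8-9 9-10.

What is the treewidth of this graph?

2

A width-2 tree decomposition is:
Bags: B1 = {2, 3, 4}  B2 = {2, 4, 6}  B3 = {2, 5, 6}  B4 = {5, 6, 7}  B5 = {5, 7, 8}  B6 = {1, 7, 8}  B7 = {1, 8, 9}  B8 = {1, 9, 10}
Tree: B1–B2, B2–B3, B3–B4, B4–B5, B5–B6, B6–B7, B7–B8
The largest bag has 3 vertices, giving width 2; this decomposition certifies tw(G) ≤ 2. For the lower bound, G contains the cycle 3–4–6–2–3, so G is not a forest; only forests have treewidth ≤ 1, hence tw(G) ≥ 2. Therefore the treewidth is 2.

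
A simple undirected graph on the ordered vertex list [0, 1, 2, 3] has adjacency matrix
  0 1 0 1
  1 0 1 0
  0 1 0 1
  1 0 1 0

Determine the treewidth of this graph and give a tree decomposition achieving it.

Every bag has size at most 3, so the width is 3 − 1 = 2 and tw(G) ≤ 2. The edges 3–2–1–0–3 form a cycle, so G is not a tree and its treewidth is at least 2. Combining the bounds, tw(G) = 2.

Treewidth 2.
One such decomposition:
Bags: B1 = {1, 2, 3}  B2 = {0, 1, 3}
Tree: B1–B2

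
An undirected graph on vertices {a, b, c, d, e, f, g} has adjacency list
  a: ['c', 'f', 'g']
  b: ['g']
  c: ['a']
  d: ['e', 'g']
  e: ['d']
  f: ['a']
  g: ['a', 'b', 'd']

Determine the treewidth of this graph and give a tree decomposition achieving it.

Treewidth 1.
One optimal decomposition is:
Bags: B1 = {b, g}  B2 = {a, g}  B3 = {d, g}  B4 = {a, c}  B5 = {d, e}  B6 = {a, f}
Tree: B1–B2, B2–B3, B2–B4, B3–B5, B2–B6

Each bag holds 2 vertices, so the decomposition has width 1, which upper-bounds the treewidth. Any graph with an edge has treewidth ≥ 1, and G has the edge g–b. Hence tw(G) = 1 exactly.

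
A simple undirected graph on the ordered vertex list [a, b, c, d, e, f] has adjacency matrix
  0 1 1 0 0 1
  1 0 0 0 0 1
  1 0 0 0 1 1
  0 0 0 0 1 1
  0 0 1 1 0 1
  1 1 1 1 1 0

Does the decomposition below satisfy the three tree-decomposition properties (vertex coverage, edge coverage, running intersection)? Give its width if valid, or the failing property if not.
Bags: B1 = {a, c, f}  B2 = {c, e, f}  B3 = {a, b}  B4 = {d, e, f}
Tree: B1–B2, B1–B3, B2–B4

A tree decomposition must satisfy three properties: every vertex lies in some bag; for every edge, both endpoints lie together in some bag; and for every vertex, the bags containing it form a connected subtree. Here edge (f,b) lies in no bag, so the decomposition is invalid.

No — edge (f,b) lies in no bag.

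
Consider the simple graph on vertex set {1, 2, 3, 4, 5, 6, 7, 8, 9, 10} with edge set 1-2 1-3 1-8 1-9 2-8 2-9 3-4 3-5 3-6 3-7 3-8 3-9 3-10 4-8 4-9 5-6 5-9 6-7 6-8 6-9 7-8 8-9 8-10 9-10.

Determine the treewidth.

3

A width-3 tree decomposition is:
Bags: B1 = {3, 4, 8, 9}  B2 = {3, 6, 8, 9}  B3 = {3, 5, 6, 9}  B4 = {1, 3, 8, 9}  B5 = {3, 8, 9, 10}  B6 = {1, 2, 8, 9}  B7 = {3, 6, 7, 8}
Tree: B1–B2, B2–B3, B1–B4, B4–B5, B4–B6, B2–B7
Every bag has size at most 4, so the width is 4 − 1 = 3 and tw(G) ≤ 3. On the other hand G contains the 4-clique {1, 2, 8, 9}. A clique must lie in a single bag of any decomposition, so no decomposition can have width below 3. The upper and lower bounds meet at 3, so that is the treewidth.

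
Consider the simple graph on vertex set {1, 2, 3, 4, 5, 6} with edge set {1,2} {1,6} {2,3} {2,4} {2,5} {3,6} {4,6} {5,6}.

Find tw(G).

2

A width-2 tree decomposition is:
Bags: B1 = {2, 5, 6}  B2 = {1, 2, 6}  B3 = {2, 3, 6}  B4 = {2, 4, 6}
Tree: B1–B2, B2–B3, B3–B4
Each bag holds 3 vertices, so the decomposition has width 2, which upper-bounds the treewidth. Since 5–6–1–2–5 is a cycle in G, G is not acyclic. Forests are exactly the graphs of treewidth ≤ 1, so tw(G) ≥ 2. Combining the bounds, tw(G) = 2.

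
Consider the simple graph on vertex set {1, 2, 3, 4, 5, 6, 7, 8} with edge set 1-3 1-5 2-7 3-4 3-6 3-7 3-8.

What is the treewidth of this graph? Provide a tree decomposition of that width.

Treewidth 1.
One optimal decomposition is:
Bags: B1 = {3, 8}  B2 = {3, 7}  B3 = {3, 4}  B4 = {1, 3}  B5 = {3, 6}  B6 = {1, 5}  B7 = {2, 7}
Tree: B1–B2, B2–B3, B2–B4, B4–B5, B4–B6, B2–B7

Each bag holds 2 vertices, so the decomposition has width 1, which upper-bounds the treewidth. Since G has at least one edge (e.g. 8–3), it is not an edgeless graph, so tw(G) ≥ 1. Combining the bounds, tw(G) = 1.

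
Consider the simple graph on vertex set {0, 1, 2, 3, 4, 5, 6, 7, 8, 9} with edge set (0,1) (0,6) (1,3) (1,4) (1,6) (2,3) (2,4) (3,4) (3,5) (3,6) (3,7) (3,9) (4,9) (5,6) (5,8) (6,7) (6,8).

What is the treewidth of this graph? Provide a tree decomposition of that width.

Each bag holds 3 vertices, so the decomposition has width 2, which upper-bounds the treewidth. On the other hand G contains the 3-clique {0, 1, 6}. A clique must lie in a single bag of any decomposition, so no decomposition can have width below 2. Hence tw(G) = 2 exactly.

Treewidth 2.
One such decomposition:
Bags: B1 = {1, 3, 6}  B2 = {1, 3, 4}  B3 = {0, 1, 6}  B4 = {3, 5, 6}  B5 = {2, 3, 4}  B6 = {3, 6, 7}  B7 = {5, 6, 8}  B8 = {3, 4, 9}
Tree: B1–B2, B1–B3, B1–B4, B2–B5, B4–B6, B4–B7, B2–B8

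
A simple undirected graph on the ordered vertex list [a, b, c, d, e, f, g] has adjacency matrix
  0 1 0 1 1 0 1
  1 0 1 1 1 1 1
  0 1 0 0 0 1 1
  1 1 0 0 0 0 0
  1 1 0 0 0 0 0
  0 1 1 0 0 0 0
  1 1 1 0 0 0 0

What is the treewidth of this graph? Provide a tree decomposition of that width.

The largest bag has 3 vertices, giving width 2; this decomposition certifies tw(G) ≤ 2. For the lower bound, the 3 vertices {a, b, d} are pairwise adjacent, and any tree decomposition puts a clique entirely inside one bag — forcing width ≥ 2. Hence tw(G) = 2 exactly.

Treewidth 2.
Bags: B1 = {a, b, d}  B2 = {a, b, g}  B3 = {b, c, g}  B4 = {b, c, f}  B5 = {a, b, e}
Tree: B1–B2, B2–B3, B3–B4, B1–B5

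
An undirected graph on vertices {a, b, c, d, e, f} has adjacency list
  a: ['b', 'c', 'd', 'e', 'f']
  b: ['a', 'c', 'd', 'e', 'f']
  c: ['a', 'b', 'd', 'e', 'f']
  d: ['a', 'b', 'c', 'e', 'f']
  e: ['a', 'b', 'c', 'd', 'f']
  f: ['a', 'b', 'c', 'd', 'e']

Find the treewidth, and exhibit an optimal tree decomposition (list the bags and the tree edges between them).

With just one bag of size 6, the width is 6 − 1 = 5, so tw(G) ≤ 5. For the lower bound, the 6 vertices {a, b, c, d, e, f} are pairwise adjacent, and any tree decomposition puts a clique entirely inside one bag — forcing width ≥ 5. Hence tw(G) = 5 exactly.

Treewidth 5.
Bags: B1 = {a, b, c, d, e, f}
Tree: (single bag)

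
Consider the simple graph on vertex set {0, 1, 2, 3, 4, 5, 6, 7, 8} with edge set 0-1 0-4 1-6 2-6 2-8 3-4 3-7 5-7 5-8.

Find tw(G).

2

A width-2 tree decomposition is:
Bags: B1 = {3, 4, 7}  B2 = {4, 5, 7}  B3 = {4, 5, 8}  B4 = {2, 4, 8}  B5 = {2, 4, 6}  B6 = {1, 4, 6}  B7 = {0, 1, 4}
Tree: B1–B2, B2–B3, B3–B4, B4–B5, B5–B6, B6–B7
Each bag holds 3 vertices, so the decomposition has width 2, which upper-bounds the treewidth. For the lower bound, G contains the cycle 4–3–7–5–8–2–6–1–0–4, so G is not a forest; only forests have treewidth ≤ 1, hence tw(G) ≥ 2. Hence tw(G) = 2 exactly.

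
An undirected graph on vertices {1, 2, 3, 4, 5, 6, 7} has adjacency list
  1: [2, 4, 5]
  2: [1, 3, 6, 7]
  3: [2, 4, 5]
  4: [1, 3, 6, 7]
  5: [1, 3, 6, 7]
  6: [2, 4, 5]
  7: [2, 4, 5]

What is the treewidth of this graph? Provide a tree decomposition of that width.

The largest bag has 4 vertices, giving width 3; this decomposition certifies tw(G) ≤ 3. For the lower bound: the 4 vertex sets {2,6}, {4,7}, {5}, {3} are disjoint, each induces a connected subgraph, and every pair is joined by at least one edge of G. Contracting each set to a single vertex therefore yields K_{4} as a minor, and since treewidth is minor-monotone, tw(G) ≥ tw(K_{4}) = 3. Combining the bounds, tw(G) = 3.

Treewidth 3.
One optimal decomposition is:
Bags: B1 = {2, 4, 5, 6}  B2 = {2, 4, 5, 7}  B3 = {2, 3, 4, 5}  B4 = {1, 2, 4, 5}
Tree: B1–B2, B2–B3, B3–B4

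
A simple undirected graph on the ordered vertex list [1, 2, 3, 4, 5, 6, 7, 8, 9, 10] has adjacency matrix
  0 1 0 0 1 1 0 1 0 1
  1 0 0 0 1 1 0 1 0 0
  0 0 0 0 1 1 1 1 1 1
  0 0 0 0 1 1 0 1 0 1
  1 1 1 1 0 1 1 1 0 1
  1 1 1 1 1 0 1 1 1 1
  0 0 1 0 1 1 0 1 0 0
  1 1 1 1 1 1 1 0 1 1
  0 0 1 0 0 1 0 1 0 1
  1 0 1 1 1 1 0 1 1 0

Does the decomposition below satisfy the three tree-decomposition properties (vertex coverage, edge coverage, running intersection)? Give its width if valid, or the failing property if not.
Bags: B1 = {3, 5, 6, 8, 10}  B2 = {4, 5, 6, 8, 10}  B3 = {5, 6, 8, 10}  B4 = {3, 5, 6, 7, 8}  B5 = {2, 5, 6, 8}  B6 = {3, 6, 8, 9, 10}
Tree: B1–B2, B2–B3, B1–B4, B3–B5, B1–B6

A tree decomposition must satisfy three properties: every vertex lies in some bag; for every edge, both endpoints lie together in some bag; and for every vertex, the bags containing it form a connected subtree. Here vertex 1 appears in no bag, so the decomposition is invalid.

No — vertex 1 appears in no bag.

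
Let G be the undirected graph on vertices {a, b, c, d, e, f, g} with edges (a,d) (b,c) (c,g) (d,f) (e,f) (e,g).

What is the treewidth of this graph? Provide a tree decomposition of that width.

Treewidth 1.
One such decomposition:
Bags: B1 = {a, d}  B2 = {d, f}  B3 = {e, f}  B4 = {e, g}  B5 = {c, g}  B6 = {b, c}
Tree: B1–B2, B2–B3, B3–B4, B4–B5, B5–B6

Every bag has size at most 2, so the width is 2 − 1 = 1 and tw(G) ≤ 1. Any graph with an edge has treewidth ≥ 1, and G has the edge a–d. The upper and lower bounds meet at 1, so that is the treewidth.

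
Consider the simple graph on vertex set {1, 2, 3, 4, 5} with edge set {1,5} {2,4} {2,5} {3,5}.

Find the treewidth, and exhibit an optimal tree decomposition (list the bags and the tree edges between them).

Treewidth 1.
Bags: B1 = {1, 5}  B2 = {2, 5}  B3 = {3, 5}  B4 = {2, 4}
Tree: B1–B2, B1–B3, B2–B4

The largest bag has 2 vertices, giving width 1; this decomposition certifies tw(G) ≤ 1. G has an edge, so its treewidth is at least 1. Hence tw(G) = 1 exactly.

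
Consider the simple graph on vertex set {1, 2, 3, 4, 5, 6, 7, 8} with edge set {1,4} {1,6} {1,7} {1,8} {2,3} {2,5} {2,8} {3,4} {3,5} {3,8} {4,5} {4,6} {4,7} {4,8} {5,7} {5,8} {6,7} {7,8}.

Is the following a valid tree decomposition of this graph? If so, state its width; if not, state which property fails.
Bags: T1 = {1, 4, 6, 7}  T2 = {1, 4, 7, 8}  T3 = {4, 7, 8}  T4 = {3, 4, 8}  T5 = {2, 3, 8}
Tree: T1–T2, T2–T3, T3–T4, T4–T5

A tree decomposition must satisfy three properties: every vertex lies in some bag; for every edge, both endpoints lie together in some bag; and for every vertex, the bags containing it form a connected subtree. Here vertex 5 appears in no bag, so the decomposition is invalid.

No — vertex 5 appears in no bag.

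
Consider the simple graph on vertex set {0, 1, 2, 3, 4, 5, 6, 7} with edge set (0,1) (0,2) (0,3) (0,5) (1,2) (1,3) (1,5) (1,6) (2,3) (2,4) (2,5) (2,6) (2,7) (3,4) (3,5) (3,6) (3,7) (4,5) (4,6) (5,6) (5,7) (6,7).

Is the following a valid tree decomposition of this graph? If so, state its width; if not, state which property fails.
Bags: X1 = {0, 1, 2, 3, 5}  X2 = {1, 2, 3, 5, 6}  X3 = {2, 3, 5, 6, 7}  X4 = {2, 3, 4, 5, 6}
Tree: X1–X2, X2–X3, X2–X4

Vertex coverage: the bags together contain {0, 1, 2, 3, 4, 5, 6, 7}, the full vertex set. Edge coverage: each edge of G has both endpoints in at least one bag. Running intersection: for every vertex, the bags containing it form a connected subtree. All three properties hold, so this is a valid tree decomposition of width max|bag| − 1 = 4, and hence tw(G) ≤ 4.

Yes; width 4.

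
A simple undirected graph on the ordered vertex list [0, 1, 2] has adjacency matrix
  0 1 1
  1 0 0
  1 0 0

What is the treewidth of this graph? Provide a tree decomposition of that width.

The largest bag has 2 vertices, giving width 1; this decomposition certifies tw(G) ≤ 1. G has an edge, so its treewidth is at least 1. Hence tw(G) = 1 exactly.

Treewidth 1.
One such decomposition:
Bags: B1 = {0, 1}  B2 = {0, 2}
Tree: B1–B2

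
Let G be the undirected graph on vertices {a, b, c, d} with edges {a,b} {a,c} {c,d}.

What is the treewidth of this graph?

1

A width-1 tree decomposition is:
Bags: B1 = {c, d}  B2 = {a, c}  B3 = {a, b}
Tree: B1–B2, B2–B3
Every bag has size at most 2, so the width is 2 − 1 = 1 and tw(G) ≤ 1. G has an edge, so its treewidth is at least 1. Therefore the treewidth is 1.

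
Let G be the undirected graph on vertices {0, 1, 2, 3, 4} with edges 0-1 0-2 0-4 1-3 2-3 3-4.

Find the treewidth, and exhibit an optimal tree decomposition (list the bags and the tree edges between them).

Treewidth 2.
Bags: B1 = {0, 1, 3}  B2 = {0, 2, 3}  B3 = {0, 3, 4}
Tree: B1–B2, B2–B3

Every bag has size at most 3, so the width is 3 − 1 = 2 and tw(G) ≤ 2. For the lower bound, G contains the cycle 3–1–0–2–3, so G is not a forest; only forests have treewidth ≤ 1, hence tw(G) ≥ 2. Combining the bounds, tw(G) = 2.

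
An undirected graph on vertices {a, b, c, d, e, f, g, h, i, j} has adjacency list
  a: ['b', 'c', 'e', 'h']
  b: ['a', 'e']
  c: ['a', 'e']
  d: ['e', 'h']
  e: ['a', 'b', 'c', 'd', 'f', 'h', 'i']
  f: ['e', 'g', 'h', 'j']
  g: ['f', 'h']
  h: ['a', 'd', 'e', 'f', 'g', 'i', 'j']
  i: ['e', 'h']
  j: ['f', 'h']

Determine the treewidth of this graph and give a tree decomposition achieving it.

Treewidth 2.
Bags: B1 = {e, f, h}  B2 = {f, g, h}  B3 = {a, e, h}  B4 = {f, h, j}  B5 = {e, h, i}  B6 = {a, c, e}  B7 = {a, b, e}  B8 = {d, e, h}
Tree: B1–B2, B1–B3, B2–B4, B3–B5, B3–B6, B6–B7, B3–B8

Each bag holds 3 vertices, so the decomposition has width 2, which upper-bounds the treewidth. Conversely, {f, g, h} is a clique of size 3, and the vertices of any clique must share a bag in every tree decomposition; so some bag has ≥ 3 vertices and tw(G) ≥ 2. The upper and lower bounds meet at 2, so that is the treewidth.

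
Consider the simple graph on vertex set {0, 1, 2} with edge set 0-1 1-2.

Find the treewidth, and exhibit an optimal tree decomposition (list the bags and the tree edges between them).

Every bag has size at most 2, so the width is 2 − 1 = 1 and tw(G) ≤ 1. Since G has at least one edge (e.g. 2–1), it is not an edgeless graph, so tw(G) ≥ 1. Hence tw(G) = 1 exactly.

Treewidth 1.
One optimal decomposition is:
Bags: B1 = {1, 2}  B2 = {0, 1}
Tree: B1–B2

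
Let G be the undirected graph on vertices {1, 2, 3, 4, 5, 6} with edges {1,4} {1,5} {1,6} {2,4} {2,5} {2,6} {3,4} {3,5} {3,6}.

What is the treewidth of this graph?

3

A width-3 tree decomposition is:
Bags: B1 = {2, 4, 5, 6}  B2 = {3, 4, 5, 6}  B3 = {1, 4, 5, 6}
Tree: B1–B2, B2–B3
The largest bag has 4 vertices, giving width 3; this decomposition certifies tw(G) ≤ 3. For the lower bound: the 4 vertex sets {2,4}, {3,6}, {5}, {1} are disjoint, each induces a connected subgraph, and every pair is joined by at least one edge of G. Contracting each set to a single vertex therefore yields K_{4} as a minor, and since treewidth is minor-monotone, tw(G) ≥ tw(K_{4}) = 3. Hence tw(G) = 3 exactly.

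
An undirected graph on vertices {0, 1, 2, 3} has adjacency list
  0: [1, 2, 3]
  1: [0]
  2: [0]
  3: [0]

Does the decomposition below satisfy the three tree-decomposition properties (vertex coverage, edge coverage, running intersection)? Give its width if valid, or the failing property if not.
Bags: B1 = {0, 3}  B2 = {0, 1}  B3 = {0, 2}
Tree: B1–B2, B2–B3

Yes; width 1.

Every vertex of G appears in some bag (union = {0, 1, 2, 3}); every edge is covered by a bag; and for each vertex v the set of bags containing v is connected in the bag tree. The decomposition is therefore valid. The largest bag has 2 vertices, so the width is 1.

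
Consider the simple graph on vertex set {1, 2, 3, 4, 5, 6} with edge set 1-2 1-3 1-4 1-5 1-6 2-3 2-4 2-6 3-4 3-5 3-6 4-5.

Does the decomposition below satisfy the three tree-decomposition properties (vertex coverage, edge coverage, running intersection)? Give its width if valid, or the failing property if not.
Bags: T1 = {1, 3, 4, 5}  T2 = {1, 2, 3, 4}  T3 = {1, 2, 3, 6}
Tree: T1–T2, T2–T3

Yes; width 3.

Every vertex of G appears in some bag (union = {1, 2, 3, 4, 5, 6}); every edge is covered by a bag; and for each vertex v the set of bags containing v is connected in the bag tree. The decomposition is therefore valid. The largest bag has 4 vertices, so the width is 3.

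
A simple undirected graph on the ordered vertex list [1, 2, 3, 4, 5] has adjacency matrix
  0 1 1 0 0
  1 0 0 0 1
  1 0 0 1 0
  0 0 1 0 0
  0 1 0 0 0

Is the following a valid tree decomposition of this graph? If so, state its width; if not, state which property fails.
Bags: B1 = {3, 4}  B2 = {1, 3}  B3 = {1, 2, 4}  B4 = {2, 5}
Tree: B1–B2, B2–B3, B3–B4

No — bags containing vertex 4 are not connected in the tree.

A tree decomposition must satisfy three properties: every vertex lies in some bag; for every edge, both endpoints lie together in some bag; and for every vertex, the bags containing it form a connected subtree. Here bags containing vertex 4 are not connected in the tree, so the decomposition is invalid.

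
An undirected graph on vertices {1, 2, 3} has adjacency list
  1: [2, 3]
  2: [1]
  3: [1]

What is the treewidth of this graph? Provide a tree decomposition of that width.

Every bag has size at most 2, so the width is 2 − 1 = 1 and tw(G) ≤ 1. Since G has at least one edge (e.g. 2–1), it is not an edgeless graph, so tw(G) ≥ 1. Combining the bounds, tw(G) = 1.

Treewidth 1.
One optimal decomposition is:
Bags: B1 = {1, 2}  B2 = {1, 3}
Tree: B1–B2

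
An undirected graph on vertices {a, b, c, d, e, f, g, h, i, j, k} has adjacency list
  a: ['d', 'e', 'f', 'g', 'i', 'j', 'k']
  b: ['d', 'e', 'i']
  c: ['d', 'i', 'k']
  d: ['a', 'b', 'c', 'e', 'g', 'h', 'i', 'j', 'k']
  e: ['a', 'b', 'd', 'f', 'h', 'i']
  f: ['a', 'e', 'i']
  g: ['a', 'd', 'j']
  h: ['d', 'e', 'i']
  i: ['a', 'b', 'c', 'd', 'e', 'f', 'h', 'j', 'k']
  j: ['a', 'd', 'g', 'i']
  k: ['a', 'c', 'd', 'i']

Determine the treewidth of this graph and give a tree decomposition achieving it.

Each bag holds 4 vertices, so the decomposition has width 3, which upper-bounds the treewidth. For the lower bound, the 4 vertices {a, d, g, j} are pairwise adjacent, and any tree decomposition puts a clique entirely inside one bag — forcing width ≥ 3. Combining the bounds, tw(G) = 3.

Treewidth 3.
One optimal decomposition is:
Bags: B1 = {a, d, e, i}  B2 = {a, d, i, k}  B3 = {a, d, i, j}  B4 = {b, d, e, i}  B5 = {c, d, i, k}  B6 = {d, e, h, i}  B7 = {a, d, g, j}  B8 = {a, e, f, i}
Tree: B1–B2, B1–B3, B1–B4, B2–B5, B1–B6, B3–B7, B1–B8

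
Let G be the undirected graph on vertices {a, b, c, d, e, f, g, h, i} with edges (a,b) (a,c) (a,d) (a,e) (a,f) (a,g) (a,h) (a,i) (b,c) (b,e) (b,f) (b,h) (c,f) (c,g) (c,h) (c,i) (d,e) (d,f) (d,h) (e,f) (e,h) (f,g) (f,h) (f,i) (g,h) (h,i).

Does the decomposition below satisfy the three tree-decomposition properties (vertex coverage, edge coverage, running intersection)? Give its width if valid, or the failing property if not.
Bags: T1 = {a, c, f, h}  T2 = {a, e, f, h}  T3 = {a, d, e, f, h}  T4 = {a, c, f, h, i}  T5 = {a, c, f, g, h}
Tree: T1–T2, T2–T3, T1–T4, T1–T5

A tree decomposition must satisfy three properties: every vertex lies in some bag; for every edge, both endpoints lie together in some bag; and for every vertex, the bags containing it form a connected subtree. Here vertex b appears in no bag, so the decomposition is invalid.

No — vertex b appears in no bag.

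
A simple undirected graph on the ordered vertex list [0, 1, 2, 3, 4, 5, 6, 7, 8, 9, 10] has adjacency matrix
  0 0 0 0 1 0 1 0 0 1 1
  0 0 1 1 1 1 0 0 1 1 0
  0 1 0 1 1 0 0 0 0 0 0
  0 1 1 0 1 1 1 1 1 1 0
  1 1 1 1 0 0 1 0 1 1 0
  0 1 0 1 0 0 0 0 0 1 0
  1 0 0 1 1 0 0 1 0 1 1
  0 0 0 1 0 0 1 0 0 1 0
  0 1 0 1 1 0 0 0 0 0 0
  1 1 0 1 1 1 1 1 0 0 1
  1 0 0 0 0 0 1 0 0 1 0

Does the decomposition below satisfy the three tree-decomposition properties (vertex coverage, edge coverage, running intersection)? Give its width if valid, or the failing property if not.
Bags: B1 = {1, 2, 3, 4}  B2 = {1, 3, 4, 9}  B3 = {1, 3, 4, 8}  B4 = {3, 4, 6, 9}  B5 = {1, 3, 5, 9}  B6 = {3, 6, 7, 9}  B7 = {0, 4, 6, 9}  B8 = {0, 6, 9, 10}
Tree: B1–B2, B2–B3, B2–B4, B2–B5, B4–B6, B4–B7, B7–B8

Every vertex of G appears in some bag (union = {0, 1, 2, 3, 4, 5, 6, 7, 8, 9, 10}); every edge is covered by a bag; and for each vertex v the set of bags containing v is connected in the bag tree. The decomposition is therefore valid. The largest bag has 4 vertices, so the width is 3.

Yes; width 3.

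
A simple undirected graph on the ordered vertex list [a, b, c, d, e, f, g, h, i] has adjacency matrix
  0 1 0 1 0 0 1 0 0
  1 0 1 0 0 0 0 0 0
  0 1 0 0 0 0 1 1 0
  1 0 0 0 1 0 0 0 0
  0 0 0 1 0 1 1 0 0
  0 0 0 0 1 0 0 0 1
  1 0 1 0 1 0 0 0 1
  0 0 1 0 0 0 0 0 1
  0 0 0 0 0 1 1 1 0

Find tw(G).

3

A width-3 tree decomposition is:
Bags: B1 = {a, b, c, d}  B2 = {a, c, d, g}  B3 = {c, d, e, g}  B4 = {c, e, g, h}  B5 = {e, g, h, i}  B6 = {e, f, h, i}
Tree: B1–B2, B2–B3, B3–B4, B4–B5, B5–B6
The largest bag has 4 vertices, giving width 3; this decomposition certifies tw(G) ≤ 3. For the lower bound: the 4 vertex sets {a,b,d}, {c}, {g}, {e,f,h,i} are disjoint, each induces a connected subgraph, and every pair is joined by at least one edge of G. Contracting each set to a single vertex therefore yields K_{4} as a minor, and since treewidth is minor-monotone, tw(G) ≥ tw(K_{4}) = 3. Therefore the treewidth is 3.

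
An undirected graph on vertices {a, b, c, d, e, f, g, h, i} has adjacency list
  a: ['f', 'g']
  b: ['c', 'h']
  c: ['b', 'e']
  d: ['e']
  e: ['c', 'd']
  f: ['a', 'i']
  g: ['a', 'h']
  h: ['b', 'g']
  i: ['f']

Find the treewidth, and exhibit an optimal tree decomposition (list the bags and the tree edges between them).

Treewidth 1.
One such decomposition:
Bags: B1 = {d, e}  B2 = {c, e}  B3 = {b, c}  B4 = {b, h}  B5 = {g, h}  B6 = {a, g}  B7 = {a, f}  B8 = {f, i}
Tree: B1–B2, B2–B3, B3–B4, B4–B5, B5–B6, B6–B7, B7–B8

Each bag holds 2 vertices, so the decomposition has width 1, which upper-bounds the treewidth. Since G has at least one edge (e.g. d–e), it is not an edgeless graph, so tw(G) ≥ 1. The upper and lower bounds meet at 1, so that is the treewidth.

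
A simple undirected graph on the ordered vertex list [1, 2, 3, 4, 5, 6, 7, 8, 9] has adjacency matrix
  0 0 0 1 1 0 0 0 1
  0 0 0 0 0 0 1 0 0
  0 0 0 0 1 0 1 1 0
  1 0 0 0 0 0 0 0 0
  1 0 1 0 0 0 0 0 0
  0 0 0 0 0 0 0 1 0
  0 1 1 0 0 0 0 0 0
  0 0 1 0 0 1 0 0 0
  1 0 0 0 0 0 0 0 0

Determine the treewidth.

A width-1 tree decomposition is:
Bags: B1 = {3, 5}  B2 = {3, 8}  B3 = {1, 5}  B4 = {6, 8}  B5 = {3, 7}  B6 = {2, 7}  B7 = {1, 9}  B8 = {1, 4}
Tree: B1–B2, B1–B3, B2–B4, B2–B5, B5–B6, B3–B7, B3–B8
Every bag has size at most 2, so the width is 2 − 1 = 1 and tw(G) ≤ 1. G has an edge, so its treewidth is at least 1. Hence tw(G) = 1 exactly.

1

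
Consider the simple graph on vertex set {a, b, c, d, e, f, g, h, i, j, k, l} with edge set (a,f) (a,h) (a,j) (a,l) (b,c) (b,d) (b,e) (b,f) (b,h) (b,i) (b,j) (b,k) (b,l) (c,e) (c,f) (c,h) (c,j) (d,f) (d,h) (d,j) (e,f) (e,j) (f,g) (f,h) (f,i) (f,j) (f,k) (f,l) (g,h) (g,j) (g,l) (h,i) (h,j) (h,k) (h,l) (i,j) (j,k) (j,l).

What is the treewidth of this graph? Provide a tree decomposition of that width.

The largest bag has 5 vertices, giving width 4; this decomposition certifies tw(G) ≤ 4. On the other hand G contains the 5-clique {b, c, e, f, j}. A clique must lie in a single bag of any decomposition, so no decomposition can have width below 4. The upper and lower bounds meet at 4, so that is the treewidth.

Treewidth 4.
Bags: B1 = {b, c, f, h, j}  B2 = {b, f, h, j, l}  B3 = {f, g, h, j, l}  B4 = {b, d, f, h, j}  B5 = {b, f, h, j, k}  B6 = {a, f, h, j, l}  B7 = {b, f, h, i, j}  B8 = {b, c, e, f, j}
Tree: B1–B2, B2–B3, B2–B4, B1–B5, B3–B6, B4–B7, B1–B8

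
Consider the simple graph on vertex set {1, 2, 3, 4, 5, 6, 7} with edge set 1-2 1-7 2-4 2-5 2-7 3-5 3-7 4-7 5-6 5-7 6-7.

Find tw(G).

2

A width-2 tree decomposition is:
Bags: B1 = {2, 4, 7}  B2 = {2, 5, 7}  B3 = {3, 5, 7}  B4 = {5, 6, 7}  B5 = {1, 2, 7}
Tree: B1–B2, B2–B3, B3–B4, B2–B5
The largest bag has 3 vertices, giving width 2; this decomposition certifies tw(G) ≤ 2. On the other hand G contains the 3-clique {1, 2, 7}. A clique must lie in a single bag of any decomposition, so no decomposition can have width below 2. Therefore the treewidth is 2.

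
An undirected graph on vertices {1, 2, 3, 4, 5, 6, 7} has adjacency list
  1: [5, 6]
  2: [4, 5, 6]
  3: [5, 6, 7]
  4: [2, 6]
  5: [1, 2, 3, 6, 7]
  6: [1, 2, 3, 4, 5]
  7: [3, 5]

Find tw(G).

A width-2 tree decomposition is:
Bags: B1 = {3, 5, 7}  B2 = {3, 5, 6}  B3 = {2, 5, 6}  B4 = {2, 4, 6}  B5 = {1, 5, 6}
Tree: B1–B2, B2–B3, B3–B4, B2–B5
Each bag holds 3 vertices, so the decomposition has width 2, which upper-bounds the treewidth. Conversely, {2, 4, 6} is a clique of size 3, and the vertices of any clique must share a bag in every tree decomposition; so some bag has ≥ 3 vertices and tw(G) ≥ 2. The upper and lower bounds meet at 2, so that is the treewidth.

2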